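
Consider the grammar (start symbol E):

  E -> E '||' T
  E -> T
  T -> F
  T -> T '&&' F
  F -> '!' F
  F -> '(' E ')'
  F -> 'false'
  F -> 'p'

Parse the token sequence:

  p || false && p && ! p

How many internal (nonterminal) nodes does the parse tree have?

[E [E [T [F p]]] || [T [T [T [F false]] && [F p]] && [F ! [F p]]]]

11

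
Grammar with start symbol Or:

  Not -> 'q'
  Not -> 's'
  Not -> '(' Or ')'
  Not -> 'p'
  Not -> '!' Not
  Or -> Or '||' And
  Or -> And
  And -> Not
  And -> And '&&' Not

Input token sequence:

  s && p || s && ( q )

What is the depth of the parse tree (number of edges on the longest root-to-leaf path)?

6

[Or [Or [And [And [Not s]] && [Not p]]] || [And [And [Not s]] && [Not ( [Or [And [Not q]]] )]]]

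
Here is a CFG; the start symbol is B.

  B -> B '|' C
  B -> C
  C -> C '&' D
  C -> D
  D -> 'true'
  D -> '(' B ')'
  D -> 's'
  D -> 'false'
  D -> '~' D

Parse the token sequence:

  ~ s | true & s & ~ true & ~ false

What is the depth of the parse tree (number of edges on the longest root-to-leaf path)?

[B [B [C [D ~ [D s]]]] | [C [C [C [C [D true]] & [D s]] & [D ~ [D true]]] & [D ~ [D false]]]]

6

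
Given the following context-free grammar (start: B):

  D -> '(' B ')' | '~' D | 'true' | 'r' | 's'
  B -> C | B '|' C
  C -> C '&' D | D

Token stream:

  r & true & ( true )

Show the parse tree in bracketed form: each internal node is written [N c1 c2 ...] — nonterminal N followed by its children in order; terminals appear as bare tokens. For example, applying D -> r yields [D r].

[B [C [C [C [D r]] & [D true]] & [D ( [B [C [D true]]] )]]]

B
C
C & D
C & D & D
D & D & D
r & D & D
r & true & D
r & true & ( B )
r & true & ( C )
r & true & ( D )
r & true & ( true )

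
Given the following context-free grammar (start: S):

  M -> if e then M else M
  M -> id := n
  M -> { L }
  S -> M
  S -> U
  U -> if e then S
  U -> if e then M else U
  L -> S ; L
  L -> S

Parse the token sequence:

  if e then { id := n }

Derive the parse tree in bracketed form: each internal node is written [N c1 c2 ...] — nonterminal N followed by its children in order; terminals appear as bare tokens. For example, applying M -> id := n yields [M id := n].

S
U
if e then S
if e then M
if e then { L }
if e then { S }
if e then { M }
if e then { id := n }

[S [U if e then [S [M { [L [S [M id := n]]] }]]]]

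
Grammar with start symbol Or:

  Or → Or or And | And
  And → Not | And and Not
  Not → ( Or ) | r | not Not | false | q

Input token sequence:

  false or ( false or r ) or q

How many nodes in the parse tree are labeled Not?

5

[Or [Or [Or [And [Not false]]] or [And [Not ( [Or [Or [And [Not false]]] or [And [Not r]]] )]]] or [And [Not q]]]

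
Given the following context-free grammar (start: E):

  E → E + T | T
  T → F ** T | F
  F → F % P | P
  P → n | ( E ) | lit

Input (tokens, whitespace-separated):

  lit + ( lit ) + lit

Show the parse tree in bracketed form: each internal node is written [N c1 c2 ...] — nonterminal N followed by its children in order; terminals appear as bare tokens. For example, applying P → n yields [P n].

[E [E [E [T [F [P lit]]]] + [T [F [P ( [E [T [F [P lit]]]] )]]]] + [T [F [P lit]]]]

E
E + T
E + T + T
T + T + T
F + T + T
P + T + T
lit + T + T
lit + F + T
lit + P + T
lit + ( E ) + T
lit + ( T ) + T
lit + ( F ) + T
lit + ( P ) + T
lit + ( lit ) + T
lit + ( lit ) + F
lit + ( lit ) + P
lit + ( lit ) + lit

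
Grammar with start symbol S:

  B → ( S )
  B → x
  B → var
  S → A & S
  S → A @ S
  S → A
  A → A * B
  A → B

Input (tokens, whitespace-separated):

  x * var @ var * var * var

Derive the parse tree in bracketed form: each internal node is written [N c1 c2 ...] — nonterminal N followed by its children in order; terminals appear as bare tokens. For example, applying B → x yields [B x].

S
A @ S
A * B @ S
B * B @ S
x * B @ S
x * var @ S
x * var @ A
x * var @ A * B
x * var @ A * B * B
x * var @ B * B * B
x * var @ var * B * B
x * var @ var * var * B
x * var @ var * var * var

[S [A [A [B x]] * [B var]] @ [S [A [A [A [B var]] * [B var]] * [B var]]]]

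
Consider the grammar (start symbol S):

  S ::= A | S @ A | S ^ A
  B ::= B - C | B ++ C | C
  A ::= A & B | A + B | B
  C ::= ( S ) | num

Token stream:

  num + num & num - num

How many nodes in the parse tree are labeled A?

3

[S [A [A [A [B [C num]]] + [B [C num]]] & [B [B [C num]] - [C num]]]]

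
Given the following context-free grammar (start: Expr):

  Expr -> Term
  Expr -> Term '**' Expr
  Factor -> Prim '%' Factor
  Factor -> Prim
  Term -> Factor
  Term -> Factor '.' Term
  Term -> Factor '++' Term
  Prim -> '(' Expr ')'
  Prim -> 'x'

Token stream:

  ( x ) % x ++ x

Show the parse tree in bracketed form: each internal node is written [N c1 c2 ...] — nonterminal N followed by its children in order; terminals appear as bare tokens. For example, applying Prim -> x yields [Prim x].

[Expr [Term [Factor [Prim ( [Expr [Term [Factor [Prim x]]]] )] % [Factor [Prim x]]] ++ [Term [Factor [Prim x]]]]]

Expr
Term
Factor ++ Term
Prim % Factor ++ Term
( Expr ) % Factor ++ Term
( Term ) % Factor ++ Term
( Factor ) % Factor ++ Term
( Prim ) % Factor ++ Term
( x ) % Factor ++ Term
( x ) % Prim ++ Term
( x ) % x ++ Term
( x ) % x ++ Factor
( x ) % x ++ Prim
( x ) % x ++ x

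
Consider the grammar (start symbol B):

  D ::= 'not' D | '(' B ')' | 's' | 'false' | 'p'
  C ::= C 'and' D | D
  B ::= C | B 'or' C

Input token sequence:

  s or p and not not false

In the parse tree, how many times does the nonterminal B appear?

2

[B [B [C [D s]]] or [C [C [D p]] and [D not [D not [D false]]]]]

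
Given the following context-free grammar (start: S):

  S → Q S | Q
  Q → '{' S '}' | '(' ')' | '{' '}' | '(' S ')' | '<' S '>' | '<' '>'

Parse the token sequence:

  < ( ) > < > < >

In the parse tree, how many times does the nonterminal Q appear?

[S [Q < [S [Q ( )]] >] [S [Q < >] [S [Q < >]]]]

4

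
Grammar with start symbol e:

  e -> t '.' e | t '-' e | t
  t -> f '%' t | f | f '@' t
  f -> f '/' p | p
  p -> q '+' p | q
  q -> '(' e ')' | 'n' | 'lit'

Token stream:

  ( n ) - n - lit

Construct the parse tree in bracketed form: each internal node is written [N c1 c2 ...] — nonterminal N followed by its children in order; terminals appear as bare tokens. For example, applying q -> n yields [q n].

[e [t [f [p [q ( [e [t [f [p [q n]]]]] )]]]] - [e [t [f [p [q n]]]] - [e [t [f [p [q lit]]]]]]]

e
t - e
f - e
p - e
q - e
( e ) - e
( t ) - e
( f ) - e
( p ) - e
( q ) - e
( n ) - e
( n ) - t - e
( n ) - f - e
( n ) - p - e
( n ) - q - e
( n ) - n - e
( n ) - n - t
( n ) - n - f
( n ) - n - p
( n ) - n - q
( n ) - n - lit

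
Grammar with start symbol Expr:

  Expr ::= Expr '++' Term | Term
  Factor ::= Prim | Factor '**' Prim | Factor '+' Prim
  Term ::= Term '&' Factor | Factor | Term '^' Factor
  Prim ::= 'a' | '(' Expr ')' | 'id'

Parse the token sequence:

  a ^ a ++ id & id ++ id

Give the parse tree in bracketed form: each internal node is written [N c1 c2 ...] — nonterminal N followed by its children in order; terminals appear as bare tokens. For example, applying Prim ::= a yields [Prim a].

[Expr [Expr [Expr [Term [Term [Factor [Prim a]]] ^ [Factor [Prim a]]]] ++ [Term [Term [Factor [Prim id]]] & [Factor [Prim id]]]] ++ [Term [Factor [Prim id]]]]

Expr
Expr ++ Term
Expr ++ Term ++ Term
Term ++ Term ++ Term
Term ^ Factor ++ Term ++ Term
Factor ^ Factor ++ Term ++ Term
Prim ^ Factor ++ Term ++ Term
a ^ Factor ++ Term ++ Term
a ^ Prim ++ Term ++ Term
a ^ a ++ Term ++ Term
a ^ a ++ Term & Factor ++ Term
a ^ a ++ Factor & Factor ++ Term
a ^ a ++ Prim & Factor ++ Term
a ^ a ++ id & Factor ++ Term
a ^ a ++ id & Prim ++ Term
a ^ a ++ id & id ++ Term
a ^ a ++ id & id ++ Factor
a ^ a ++ id & id ++ Prim
a ^ a ++ id & id ++ id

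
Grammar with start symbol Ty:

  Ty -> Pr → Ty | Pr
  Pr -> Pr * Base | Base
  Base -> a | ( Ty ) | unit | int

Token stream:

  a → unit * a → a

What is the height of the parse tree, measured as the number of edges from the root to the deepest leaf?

5

[Ty [Pr [Base a]] → [Ty [Pr [Pr [Base unit]] * [Base a]] → [Ty [Pr [Base a]]]]]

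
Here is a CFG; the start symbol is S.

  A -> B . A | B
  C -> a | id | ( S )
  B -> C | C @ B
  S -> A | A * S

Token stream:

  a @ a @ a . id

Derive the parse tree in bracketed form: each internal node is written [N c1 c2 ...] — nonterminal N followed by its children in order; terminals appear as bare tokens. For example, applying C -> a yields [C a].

S
A
B . A
C @ B . A
a @ B . A
a @ C @ B . A
a @ a @ B . A
a @ a @ C . A
a @ a @ a . A
a @ a @ a . B
a @ a @ a . C
a @ a @ a . id

[S [A [B [C a] @ [B [C a] @ [B [C a]]]] . [A [B [C id]]]]]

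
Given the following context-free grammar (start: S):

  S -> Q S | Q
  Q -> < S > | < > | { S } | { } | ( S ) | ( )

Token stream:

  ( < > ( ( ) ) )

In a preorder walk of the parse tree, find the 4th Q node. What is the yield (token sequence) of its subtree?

[S [Q ( [S [Q < >] [S [Q ( [S [Q ( )]] )]]] )]]

( )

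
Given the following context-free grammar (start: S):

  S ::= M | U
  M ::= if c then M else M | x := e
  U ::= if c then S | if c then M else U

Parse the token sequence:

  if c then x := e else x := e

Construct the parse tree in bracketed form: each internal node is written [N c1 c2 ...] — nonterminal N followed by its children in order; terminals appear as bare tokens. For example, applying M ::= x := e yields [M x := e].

S
M
if c then M else M
if c then x := e else M
if c then x := e else x := e

[S [M if c then [M x := e] else [M x := e]]]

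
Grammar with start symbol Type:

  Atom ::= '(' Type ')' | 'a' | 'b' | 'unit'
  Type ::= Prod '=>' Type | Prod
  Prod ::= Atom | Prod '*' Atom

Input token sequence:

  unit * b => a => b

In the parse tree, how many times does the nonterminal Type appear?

3

[Type [Prod [Prod [Atom unit]] * [Atom b]] => [Type [Prod [Atom a]] => [Type [Prod [Atom b]]]]]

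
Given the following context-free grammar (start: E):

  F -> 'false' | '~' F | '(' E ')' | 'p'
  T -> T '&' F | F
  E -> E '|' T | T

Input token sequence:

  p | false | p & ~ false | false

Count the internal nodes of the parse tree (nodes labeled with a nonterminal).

[E [E [E [E [T [F p]]] | [T [F false]]] | [T [T [F p]] & [F ~ [F false]]]] | [T [F false]]]

15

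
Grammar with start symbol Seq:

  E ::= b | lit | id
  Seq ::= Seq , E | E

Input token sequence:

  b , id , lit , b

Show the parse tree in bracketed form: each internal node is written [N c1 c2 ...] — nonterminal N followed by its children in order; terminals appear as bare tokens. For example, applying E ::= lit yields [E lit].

Seq
Seq , E
Seq , E , E
Seq , E , E , E
E , E , E , E
b , E , E , E
b , id , E , E
b , id , lit , E
b , id , lit , b

[Seq [Seq [Seq [Seq [E b]] , [E id]] , [E lit]] , [E b]]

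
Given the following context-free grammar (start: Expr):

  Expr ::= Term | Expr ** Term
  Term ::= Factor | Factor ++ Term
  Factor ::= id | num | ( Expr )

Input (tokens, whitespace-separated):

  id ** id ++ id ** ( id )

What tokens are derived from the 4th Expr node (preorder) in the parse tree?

id

[Expr [Expr [Expr [Term [Factor id]]] ** [Term [Factor id] ++ [Term [Factor id]]]] ** [Term [Factor ( [Expr [Term [Factor id]]] )]]]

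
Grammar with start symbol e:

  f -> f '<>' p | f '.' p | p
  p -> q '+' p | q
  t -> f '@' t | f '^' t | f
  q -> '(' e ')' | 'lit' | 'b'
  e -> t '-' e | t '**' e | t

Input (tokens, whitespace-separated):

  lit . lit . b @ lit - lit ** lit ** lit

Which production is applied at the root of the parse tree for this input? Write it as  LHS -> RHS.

e -> t '-' e

[e [t [f [f [f [p [q lit]]] . [p [q lit]]] . [p [q b]]] @ [t [f [p [q lit]]]]] - [e [t [f [p [q lit]]]] ** [e [t [f [p [q lit]]]] ** [e [t [f [p [q lit]]]]]]]]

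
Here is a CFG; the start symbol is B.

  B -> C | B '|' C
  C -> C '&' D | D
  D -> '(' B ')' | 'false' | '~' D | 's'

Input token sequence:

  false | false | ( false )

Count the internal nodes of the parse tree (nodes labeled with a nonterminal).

12

[B [B [B [C [D false]]] | [C [D false]]] | [C [D ( [B [C [D false]]] )]]]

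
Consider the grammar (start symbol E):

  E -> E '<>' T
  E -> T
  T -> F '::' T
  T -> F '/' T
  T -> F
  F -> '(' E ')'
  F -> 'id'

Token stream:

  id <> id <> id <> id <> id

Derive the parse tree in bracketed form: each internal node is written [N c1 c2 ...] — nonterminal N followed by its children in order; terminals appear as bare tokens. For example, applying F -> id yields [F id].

[E [E [E [E [E [T [F id]]] <> [T [F id]]] <> [T [F id]]] <> [T [F id]]] <> [T [F id]]]

E
E <> T
E <> T <> T
E <> T <> T <> T
E <> T <> T <> T <> T
T <> T <> T <> T <> T
F <> T <> T <> T <> T
id <> T <> T <> T <> T
id <> F <> T <> T <> T
id <> id <> T <> T <> T
id <> id <> F <> T <> T
id <> id <> id <> T <> T
id <> id <> id <> F <> T
id <> id <> id <> id <> T
id <> id <> id <> id <> F
id <> id <> id <> id <> id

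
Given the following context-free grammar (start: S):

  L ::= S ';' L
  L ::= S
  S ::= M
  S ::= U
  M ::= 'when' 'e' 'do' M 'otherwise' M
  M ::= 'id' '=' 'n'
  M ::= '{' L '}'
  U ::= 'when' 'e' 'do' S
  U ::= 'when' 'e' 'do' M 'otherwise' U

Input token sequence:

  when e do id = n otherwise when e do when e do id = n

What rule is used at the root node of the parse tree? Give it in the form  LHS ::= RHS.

[S [U when e do [M id = n] otherwise [U when e do [S [U when e do [S [M id = n]]]]]]]

S ::= U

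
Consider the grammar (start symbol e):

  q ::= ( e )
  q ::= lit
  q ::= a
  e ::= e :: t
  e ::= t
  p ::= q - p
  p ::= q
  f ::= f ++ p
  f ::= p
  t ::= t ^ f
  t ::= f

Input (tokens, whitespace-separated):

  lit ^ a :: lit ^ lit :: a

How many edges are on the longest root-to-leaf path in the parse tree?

8

[e [e [e [t [t [f [p [q lit]]]] ^ [f [p [q a]]]]] :: [t [t [f [p [q lit]]]] ^ [f [p [q lit]]]]] :: [t [f [p [q a]]]]]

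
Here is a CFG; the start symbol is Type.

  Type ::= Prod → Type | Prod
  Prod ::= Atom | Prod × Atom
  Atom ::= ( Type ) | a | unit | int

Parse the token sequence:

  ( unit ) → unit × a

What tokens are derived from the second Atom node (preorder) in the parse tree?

unit

[Type [Prod [Atom ( [Type [Prod [Atom unit]]] )]] → [Type [Prod [Prod [Atom unit]] × [Atom a]]]]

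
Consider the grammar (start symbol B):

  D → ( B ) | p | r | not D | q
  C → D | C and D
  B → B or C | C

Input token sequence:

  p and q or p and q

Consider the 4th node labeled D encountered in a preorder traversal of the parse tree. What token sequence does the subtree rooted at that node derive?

q

[B [B [C [C [D p]] and [D q]]] or [C [C [D p]] and [D q]]]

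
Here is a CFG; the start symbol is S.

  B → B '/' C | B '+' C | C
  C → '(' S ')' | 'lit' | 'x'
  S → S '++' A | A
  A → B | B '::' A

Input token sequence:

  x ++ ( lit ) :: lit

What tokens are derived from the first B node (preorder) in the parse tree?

[S [S [A [B [C x]]]] ++ [A [B [C ( [S [A [B [C lit]]]] )]] :: [A [B [C lit]]]]]

x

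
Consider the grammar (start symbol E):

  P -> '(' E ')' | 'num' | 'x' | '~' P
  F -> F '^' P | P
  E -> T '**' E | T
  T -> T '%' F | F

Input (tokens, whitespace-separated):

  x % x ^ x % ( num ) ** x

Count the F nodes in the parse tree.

6

[E [T [T [T [F [P x]]] % [F [F [P x]] ^ [P x]]] % [F [P ( [E [T [F [P num]]]] )]]] ** [E [T [F [P x]]]]]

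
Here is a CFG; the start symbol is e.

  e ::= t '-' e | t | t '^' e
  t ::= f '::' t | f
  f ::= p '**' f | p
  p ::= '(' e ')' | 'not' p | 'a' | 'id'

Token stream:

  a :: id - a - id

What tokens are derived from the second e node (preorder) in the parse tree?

[e [t [f [p a]] :: [t [f [p id]]]] - [e [t [f [p a]]] - [e [t [f [p id]]]]]]

a - id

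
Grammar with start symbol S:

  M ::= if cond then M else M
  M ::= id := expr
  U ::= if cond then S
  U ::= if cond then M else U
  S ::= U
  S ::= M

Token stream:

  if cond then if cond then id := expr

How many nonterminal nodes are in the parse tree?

6

[S [U if cond then [S [U if cond then [S [M id := expr]]]]]]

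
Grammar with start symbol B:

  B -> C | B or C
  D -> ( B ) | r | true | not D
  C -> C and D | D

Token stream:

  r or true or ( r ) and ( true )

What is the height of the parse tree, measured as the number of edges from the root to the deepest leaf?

[B [B [B [C [D r]]] or [C [D true]]] or [C [C [D ( [B [C [D r]]] )]] and [D ( [B [C [D true]]] )]]]

7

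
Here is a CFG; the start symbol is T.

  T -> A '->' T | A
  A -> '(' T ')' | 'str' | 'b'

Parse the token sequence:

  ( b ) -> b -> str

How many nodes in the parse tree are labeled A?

4

[T [A ( [T [A b]] )] -> [T [A b] -> [T [A str]]]]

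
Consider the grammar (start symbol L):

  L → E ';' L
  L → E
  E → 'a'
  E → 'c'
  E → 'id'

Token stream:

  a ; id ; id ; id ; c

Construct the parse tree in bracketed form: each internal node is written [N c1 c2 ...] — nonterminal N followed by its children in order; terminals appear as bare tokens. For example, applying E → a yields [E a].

L
E ; L
a ; L
a ; E ; L
a ; id ; L
a ; id ; E ; L
a ; id ; id ; L
a ; id ; id ; E ; L
a ; id ; id ; id ; L
a ; id ; id ; id ; E
a ; id ; id ; id ; c

[L [E a] ; [L [E id] ; [L [E id] ; [L [E id] ; [L [E c]]]]]]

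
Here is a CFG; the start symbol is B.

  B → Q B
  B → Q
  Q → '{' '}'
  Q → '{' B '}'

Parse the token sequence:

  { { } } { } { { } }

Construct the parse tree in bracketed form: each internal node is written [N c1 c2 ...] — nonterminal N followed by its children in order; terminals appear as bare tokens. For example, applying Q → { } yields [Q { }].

[B [Q { [B [Q { }]] }] [B [Q { }] [B [Q { [B [Q { }]] }]]]]

B
Q B
{ B } B
{ Q } B
{ { } } B
{ { } } Q B
{ { } } { } B
{ { } } { } Q
{ { } } { } { B }
{ { } } { } { Q }
{ { } } { } { { } }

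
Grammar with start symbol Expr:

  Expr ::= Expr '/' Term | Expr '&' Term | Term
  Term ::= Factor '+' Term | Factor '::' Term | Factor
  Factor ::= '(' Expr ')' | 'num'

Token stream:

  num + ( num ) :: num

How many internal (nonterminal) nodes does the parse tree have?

10

[Expr [Term [Factor num] + [Term [Factor ( [Expr [Term [Factor num]]] )] :: [Term [Factor num]]]]]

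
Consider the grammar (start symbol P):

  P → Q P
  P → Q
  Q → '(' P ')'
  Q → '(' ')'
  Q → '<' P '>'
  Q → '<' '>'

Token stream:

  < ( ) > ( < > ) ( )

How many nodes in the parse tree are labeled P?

[P [Q < [P [Q ( )]] >] [P [Q ( [P [Q < >]] )] [P [Q ( )]]]]

5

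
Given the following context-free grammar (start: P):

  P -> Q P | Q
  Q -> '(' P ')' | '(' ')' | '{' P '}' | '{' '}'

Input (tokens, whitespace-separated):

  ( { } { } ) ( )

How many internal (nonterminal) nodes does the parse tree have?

8

[P [Q ( [P [Q { }] [P [Q { }]]] )] [P [Q ( )]]]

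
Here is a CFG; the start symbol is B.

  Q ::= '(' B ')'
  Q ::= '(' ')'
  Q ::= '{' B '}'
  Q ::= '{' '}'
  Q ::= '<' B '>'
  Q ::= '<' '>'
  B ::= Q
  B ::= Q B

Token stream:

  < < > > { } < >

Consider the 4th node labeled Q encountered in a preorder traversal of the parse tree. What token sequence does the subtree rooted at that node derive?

[B [Q < [B [Q < >]] >] [B [Q { }] [B [Q < >]]]]

< >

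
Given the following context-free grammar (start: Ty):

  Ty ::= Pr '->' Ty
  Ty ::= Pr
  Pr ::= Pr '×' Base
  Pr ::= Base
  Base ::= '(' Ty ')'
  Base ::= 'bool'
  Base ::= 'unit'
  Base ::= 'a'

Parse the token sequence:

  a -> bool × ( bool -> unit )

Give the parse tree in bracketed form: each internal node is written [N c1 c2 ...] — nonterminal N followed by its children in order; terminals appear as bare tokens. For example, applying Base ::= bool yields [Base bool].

Ty
Pr -> Ty
Base -> Ty
a -> Ty
a -> Pr
a -> Pr × Base
a -> Base × Base
a -> bool × Base
a -> bool × ( Ty )
a -> bool × ( Pr -> Ty )
a -> bool × ( Base -> Ty )
a -> bool × ( bool -> Ty )
a -> bool × ( bool -> Pr )
a -> bool × ( bool -> Base )
a -> bool × ( bool -> unit )

[Ty [Pr [Base a]] -> [Ty [Pr [Pr [Base bool]] × [Base ( [Ty [Pr [Base bool]] -> [Ty [Pr [Base unit]]]] )]]]]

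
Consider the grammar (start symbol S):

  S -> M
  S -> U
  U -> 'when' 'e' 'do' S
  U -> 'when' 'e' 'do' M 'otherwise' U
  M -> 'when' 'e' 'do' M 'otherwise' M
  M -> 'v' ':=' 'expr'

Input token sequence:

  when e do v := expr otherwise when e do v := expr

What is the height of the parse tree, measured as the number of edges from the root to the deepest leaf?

5

[S [U when e do [M v := expr] otherwise [U when e do [S [M v := expr]]]]]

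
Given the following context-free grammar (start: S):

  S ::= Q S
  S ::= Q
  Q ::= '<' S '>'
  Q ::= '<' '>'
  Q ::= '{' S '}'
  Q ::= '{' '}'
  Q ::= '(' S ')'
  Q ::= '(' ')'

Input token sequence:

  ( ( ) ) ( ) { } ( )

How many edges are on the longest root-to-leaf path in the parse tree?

5

[S [Q ( [S [Q ( )]] )] [S [Q ( )] [S [Q { }] [S [Q ( )]]]]]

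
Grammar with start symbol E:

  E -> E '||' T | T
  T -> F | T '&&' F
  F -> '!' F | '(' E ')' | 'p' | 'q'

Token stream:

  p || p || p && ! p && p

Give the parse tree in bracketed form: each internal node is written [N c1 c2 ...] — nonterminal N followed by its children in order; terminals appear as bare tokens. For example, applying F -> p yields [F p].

E
E || T
E || T || T
T || T || T
F || T || T
p || T || T
p || F || T
p || p || T
p || p || T && F
p || p || T && F && F
p || p || F && F && F
p || p || p && F && F
p || p || p && ! F && F
p || p || p && ! p && F
p || p || p && ! p && p

[E [E [E [T [F p]]] || [T [F p]]] || [T [T [T [F p]] && [F ! [F p]]] && [F p]]]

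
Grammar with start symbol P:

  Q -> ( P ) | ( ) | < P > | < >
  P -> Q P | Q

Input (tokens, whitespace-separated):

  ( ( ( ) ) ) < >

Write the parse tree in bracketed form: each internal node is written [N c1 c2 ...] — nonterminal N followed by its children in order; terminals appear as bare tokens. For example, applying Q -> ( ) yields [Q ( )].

P
Q P
( P ) P
( Q ) P
( ( P ) ) P
( ( Q ) ) P
( ( ( ) ) ) P
( ( ( ) ) ) Q
( ( ( ) ) ) < >

[P [Q ( [P [Q ( [P [Q ( )]] )]] )] [P [Q < >]]]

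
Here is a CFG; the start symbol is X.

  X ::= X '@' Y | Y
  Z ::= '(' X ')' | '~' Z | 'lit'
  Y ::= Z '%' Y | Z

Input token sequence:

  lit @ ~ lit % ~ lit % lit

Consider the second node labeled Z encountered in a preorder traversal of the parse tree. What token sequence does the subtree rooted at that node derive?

~ lit

[X [X [Y [Z lit]]] @ [Y [Z ~ [Z lit]] % [Y [Z ~ [Z lit]] % [Y [Z lit]]]]]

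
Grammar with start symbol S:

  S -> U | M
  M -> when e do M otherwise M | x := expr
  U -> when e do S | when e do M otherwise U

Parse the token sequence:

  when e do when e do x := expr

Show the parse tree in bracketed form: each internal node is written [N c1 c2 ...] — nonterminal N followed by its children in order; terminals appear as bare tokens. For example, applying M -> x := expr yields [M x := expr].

[S [U when e do [S [U when e do [S [M x := expr]]]]]]

S
U
when e do S
when e do U
when e do when e do S
when e do when e do M
when e do when e do x := expr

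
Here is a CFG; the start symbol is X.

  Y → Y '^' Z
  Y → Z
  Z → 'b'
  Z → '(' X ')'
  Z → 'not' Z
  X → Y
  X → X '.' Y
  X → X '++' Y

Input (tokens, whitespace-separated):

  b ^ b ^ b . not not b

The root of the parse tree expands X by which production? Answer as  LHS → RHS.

X → X '.' Y

[X [X [Y [Y [Y [Z b]] ^ [Z b]] ^ [Z b]]] . [Y [Z not [Z not [Z b]]]]]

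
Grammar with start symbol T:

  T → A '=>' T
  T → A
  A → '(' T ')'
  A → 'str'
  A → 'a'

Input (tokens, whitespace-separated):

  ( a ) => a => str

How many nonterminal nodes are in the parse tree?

[T [A ( [T [A a]] )] => [T [A a] => [T [A str]]]]

8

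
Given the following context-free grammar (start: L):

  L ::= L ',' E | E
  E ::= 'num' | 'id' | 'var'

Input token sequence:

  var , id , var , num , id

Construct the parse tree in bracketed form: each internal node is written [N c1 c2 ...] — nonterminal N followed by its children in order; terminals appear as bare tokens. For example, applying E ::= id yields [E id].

[L [L [L [L [L [E var]] , [E id]] , [E var]] , [E num]] , [E id]]

L
L , E
L , E , E
L , E , E , E
L , E , E , E , E
E , E , E , E , E
var , E , E , E , E
var , id , E , E , E
var , id , var , E , E
var , id , var , num , E
var , id , var , num , id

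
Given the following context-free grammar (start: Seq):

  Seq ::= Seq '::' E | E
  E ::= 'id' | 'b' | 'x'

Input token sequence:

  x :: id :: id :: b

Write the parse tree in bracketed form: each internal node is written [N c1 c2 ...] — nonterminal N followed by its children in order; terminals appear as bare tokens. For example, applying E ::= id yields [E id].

[Seq [Seq [Seq [Seq [E x]] :: [E id]] :: [E id]] :: [E b]]

Seq
Seq :: E
Seq :: E :: E
Seq :: E :: E :: E
E :: E :: E :: E
x :: E :: E :: E
x :: id :: E :: E
x :: id :: id :: E
x :: id :: id :: b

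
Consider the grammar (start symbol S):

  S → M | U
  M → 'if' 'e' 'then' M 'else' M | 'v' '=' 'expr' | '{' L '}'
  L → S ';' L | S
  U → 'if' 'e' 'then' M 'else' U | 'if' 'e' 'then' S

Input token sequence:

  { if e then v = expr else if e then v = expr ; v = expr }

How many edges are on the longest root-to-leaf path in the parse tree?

[S [M { [L [S [U if e then [M v = expr] else [U if e then [S [M v = expr]]]]] ; [L [S [M v = expr]]]] }]]

8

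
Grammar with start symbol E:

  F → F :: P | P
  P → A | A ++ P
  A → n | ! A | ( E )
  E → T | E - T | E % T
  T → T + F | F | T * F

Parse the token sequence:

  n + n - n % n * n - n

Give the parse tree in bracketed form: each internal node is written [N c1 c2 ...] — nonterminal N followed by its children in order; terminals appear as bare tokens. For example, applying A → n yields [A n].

[E [E [E [E [T [T [F [P [A n]]]] + [F [P [A n]]]]] - [T [F [P [A n]]]]] % [T [T [F [P [A n]]]] * [F [P [A n]]]]] - [T [F [P [A n]]]]]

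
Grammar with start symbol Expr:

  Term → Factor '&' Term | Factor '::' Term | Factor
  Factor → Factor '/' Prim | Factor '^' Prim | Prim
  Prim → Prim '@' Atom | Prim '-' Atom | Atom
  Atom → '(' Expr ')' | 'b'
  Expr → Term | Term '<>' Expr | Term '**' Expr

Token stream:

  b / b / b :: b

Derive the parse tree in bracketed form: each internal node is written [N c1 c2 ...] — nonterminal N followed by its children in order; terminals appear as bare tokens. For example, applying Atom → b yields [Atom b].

[Expr [Term [Factor [Factor [Factor [Prim [Atom b]]] / [Prim [Atom b]]] / [Prim [Atom b]]] :: [Term [Factor [Prim [Atom b]]]]]]

Expr
Term
Factor :: Term
Factor / Prim :: Term
Factor / Prim / Prim :: Term
Prim / Prim / Prim :: Term
Atom / Prim / Prim :: Term
b / Prim / Prim :: Term
b / Atom / Prim :: Term
b / b / Prim :: Term
b / b / Atom :: Term
b / b / b :: Term
b / b / b :: Factor
b / b / b :: Prim
b / b / b :: Atom
b / b / b :: b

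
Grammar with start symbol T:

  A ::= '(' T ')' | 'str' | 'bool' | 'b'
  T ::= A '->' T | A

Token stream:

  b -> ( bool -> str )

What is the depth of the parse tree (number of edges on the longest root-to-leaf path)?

6

[T [A b] -> [T [A ( [T [A bool] -> [T [A str]]] )]]]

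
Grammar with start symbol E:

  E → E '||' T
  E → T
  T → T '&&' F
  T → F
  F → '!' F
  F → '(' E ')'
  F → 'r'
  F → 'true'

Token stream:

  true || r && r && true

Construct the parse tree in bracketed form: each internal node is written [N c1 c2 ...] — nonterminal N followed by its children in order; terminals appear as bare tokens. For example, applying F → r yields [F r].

[E [E [T [F true]]] || [T [T [T [F r]] && [F r]] && [F true]]]

E
E || T
T || T
F || T
true || T
true || T && F
true || T && F && F
true || F && F && F
true || r && F && F
true || r && r && F
true || r && r && true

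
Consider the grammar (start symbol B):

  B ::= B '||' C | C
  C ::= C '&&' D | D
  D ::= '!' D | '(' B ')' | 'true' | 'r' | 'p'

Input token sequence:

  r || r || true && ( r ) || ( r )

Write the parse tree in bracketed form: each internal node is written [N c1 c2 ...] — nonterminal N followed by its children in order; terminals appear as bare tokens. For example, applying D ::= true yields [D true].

B
B || C
B || C || C
B || C || C || C
C || C || C || C
D || C || C || C
r || C || C || C
r || D || C || C
r || r || C || C
r || r || C && D || C
r || r || D && D || C
r || r || true && D || C
r || r || true && ( B ) || C
r || r || true && ( C ) || C
r || r || true && ( D ) || C
r || r || true && ( r ) || C
r || r || true && ( r ) || D
r || r || true && ( r ) || ( B )
r || r || true && ( r ) || ( C )
r || r || true && ( r ) || ( D )
r || r || true && ( r ) || ( r )

[B [B [B [B [C [D r]]] || [C [D r]]] || [C [C [D true]] && [D ( [B [C [D r]]] )]]] || [C [D ( [B [C [D r]]] )]]]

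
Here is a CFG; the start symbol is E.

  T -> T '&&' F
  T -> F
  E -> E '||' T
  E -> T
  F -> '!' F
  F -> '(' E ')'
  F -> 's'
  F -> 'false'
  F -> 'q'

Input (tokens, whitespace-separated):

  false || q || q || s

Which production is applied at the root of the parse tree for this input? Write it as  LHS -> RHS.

[E [E [E [E [T [F false]]] || [T [F q]]] || [T [F q]]] || [T [F s]]]

E -> E '||' T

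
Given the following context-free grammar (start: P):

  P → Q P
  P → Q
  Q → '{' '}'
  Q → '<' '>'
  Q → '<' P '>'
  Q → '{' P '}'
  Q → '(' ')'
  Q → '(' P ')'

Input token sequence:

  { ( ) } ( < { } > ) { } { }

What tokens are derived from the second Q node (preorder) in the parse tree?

( )

[P [Q { [P [Q ( )]] }] [P [Q ( [P [Q < [P [Q { }]] >]] )] [P [Q { }] [P [Q { }]]]]]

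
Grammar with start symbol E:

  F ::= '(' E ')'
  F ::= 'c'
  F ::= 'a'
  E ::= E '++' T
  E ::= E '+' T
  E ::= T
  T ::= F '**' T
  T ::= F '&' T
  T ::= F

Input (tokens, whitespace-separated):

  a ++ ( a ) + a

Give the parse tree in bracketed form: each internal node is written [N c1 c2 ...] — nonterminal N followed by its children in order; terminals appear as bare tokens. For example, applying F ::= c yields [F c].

E
E + T
E ++ T + T
T ++ T + T
F ++ T + T
a ++ T + T
a ++ F + T
a ++ ( E ) + T
a ++ ( T ) + T
a ++ ( F ) + T
a ++ ( a ) + T
a ++ ( a ) + F
a ++ ( a ) + a

[E [E [E [T [F a]]] ++ [T [F ( [E [T [F a]]] )]]] + [T [F a]]]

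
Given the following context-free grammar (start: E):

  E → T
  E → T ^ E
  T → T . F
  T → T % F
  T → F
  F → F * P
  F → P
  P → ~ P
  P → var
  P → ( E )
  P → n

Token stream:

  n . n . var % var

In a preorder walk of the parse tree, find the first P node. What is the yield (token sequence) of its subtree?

[E [T [T [T [T [F [P n]]] . [F [P n]]] . [F [P var]]] % [F [P var]]]]

n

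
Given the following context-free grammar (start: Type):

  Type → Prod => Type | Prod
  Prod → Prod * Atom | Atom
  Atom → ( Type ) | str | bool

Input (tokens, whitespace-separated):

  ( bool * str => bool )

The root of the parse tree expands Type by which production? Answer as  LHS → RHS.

Type → Prod

[Type [Prod [Atom ( [Type [Prod [Prod [Atom bool]] * [Atom str]] => [Type [Prod [Atom bool]]]] )]]]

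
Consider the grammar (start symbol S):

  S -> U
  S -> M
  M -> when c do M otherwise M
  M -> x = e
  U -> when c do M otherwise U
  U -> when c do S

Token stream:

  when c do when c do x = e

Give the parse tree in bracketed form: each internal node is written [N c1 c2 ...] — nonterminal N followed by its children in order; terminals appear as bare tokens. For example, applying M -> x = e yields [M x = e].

[S [U when c do [S [U when c do [S [M x = e]]]]]]

S
U
when c do S
when c do U
when c do when c do S
when c do when c do M
when c do when c do x = e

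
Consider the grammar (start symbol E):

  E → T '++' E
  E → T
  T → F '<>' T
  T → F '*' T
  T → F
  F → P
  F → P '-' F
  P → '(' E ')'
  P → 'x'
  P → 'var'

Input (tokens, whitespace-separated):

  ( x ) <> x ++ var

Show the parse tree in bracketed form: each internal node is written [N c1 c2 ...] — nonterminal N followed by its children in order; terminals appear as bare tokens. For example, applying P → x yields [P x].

[E [T [F [P ( [E [T [F [P x]]]] )]] <> [T [F [P x]]]] ++ [E [T [F [P var]]]]]

E
T ++ E
F <> T ++ E
P <> T ++ E
( E ) <> T ++ E
( T ) <> T ++ E
( F ) <> T ++ E
( P ) <> T ++ E
( x ) <> T ++ E
( x ) <> F ++ E
( x ) <> P ++ E
( x ) <> x ++ E
( x ) <> x ++ T
( x ) <> x ++ F
( x ) <> x ++ P
( x ) <> x ++ var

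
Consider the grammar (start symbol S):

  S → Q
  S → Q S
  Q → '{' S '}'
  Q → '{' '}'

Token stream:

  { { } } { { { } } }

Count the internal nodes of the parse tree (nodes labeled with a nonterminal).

10

[S [Q { [S [Q { }]] }] [S [Q { [S [Q { [S [Q { }]] }]] }]]]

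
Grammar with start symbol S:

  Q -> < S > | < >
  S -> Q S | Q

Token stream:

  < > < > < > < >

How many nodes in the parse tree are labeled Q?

4

[S [Q < >] [S [Q < >] [S [Q < >] [S [Q < >]]]]]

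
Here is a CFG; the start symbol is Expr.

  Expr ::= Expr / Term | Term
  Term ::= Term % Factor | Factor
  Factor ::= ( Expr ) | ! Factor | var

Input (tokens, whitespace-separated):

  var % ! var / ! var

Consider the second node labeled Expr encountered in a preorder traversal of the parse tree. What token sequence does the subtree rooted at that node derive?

[Expr [Expr [Term [Term [Factor var]] % [Factor ! [Factor var]]]] / [Term [Factor ! [Factor var]]]]

var % ! var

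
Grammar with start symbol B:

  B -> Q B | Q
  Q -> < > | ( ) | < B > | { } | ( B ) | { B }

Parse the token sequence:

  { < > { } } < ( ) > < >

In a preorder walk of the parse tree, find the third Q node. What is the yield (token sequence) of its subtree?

{ }

[B [Q { [B [Q < >] [B [Q { }]]] }] [B [Q < [B [Q ( )]] >] [B [Q < >]]]]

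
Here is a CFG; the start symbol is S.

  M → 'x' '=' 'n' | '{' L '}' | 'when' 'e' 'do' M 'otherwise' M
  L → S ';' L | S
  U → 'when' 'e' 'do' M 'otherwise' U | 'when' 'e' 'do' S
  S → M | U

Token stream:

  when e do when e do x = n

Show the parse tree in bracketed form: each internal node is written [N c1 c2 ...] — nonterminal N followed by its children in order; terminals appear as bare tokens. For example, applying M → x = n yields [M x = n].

[S [U when e do [S [U when e do [S [M x = n]]]]]]

S
U
when e do S
when e do U
when e do when e do S
when e do when e do M
when e do when e do x = n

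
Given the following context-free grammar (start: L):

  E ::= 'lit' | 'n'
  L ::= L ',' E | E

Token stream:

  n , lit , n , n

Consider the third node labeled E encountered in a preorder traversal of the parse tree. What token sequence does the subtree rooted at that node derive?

n

[L [L [L [L [E n]] , [E lit]] , [E n]] , [E n]]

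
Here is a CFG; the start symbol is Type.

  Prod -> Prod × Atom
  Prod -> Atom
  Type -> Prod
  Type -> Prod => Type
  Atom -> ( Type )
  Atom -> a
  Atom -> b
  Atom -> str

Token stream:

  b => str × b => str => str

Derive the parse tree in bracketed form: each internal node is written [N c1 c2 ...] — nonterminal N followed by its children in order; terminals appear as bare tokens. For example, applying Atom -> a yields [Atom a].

Type
Prod => Type
Atom => Type
b => Type
b => Prod => Type
b => Prod × Atom => Type
b => Atom × Atom => Type
b => str × Atom => Type
b => str × b => Type
b => str × b => Prod => Type
b => str × b => Atom => Type
b => str × b => str => Type
b => str × b => str => Prod
b => str × b => str => Atom
b => str × b => str => str

[Type [Prod [Atom b]] => [Type [Prod [Prod [Atom str]] × [Atom b]] => [Type [Prod [Atom str]] => [Type [Prod [Atom str]]]]]]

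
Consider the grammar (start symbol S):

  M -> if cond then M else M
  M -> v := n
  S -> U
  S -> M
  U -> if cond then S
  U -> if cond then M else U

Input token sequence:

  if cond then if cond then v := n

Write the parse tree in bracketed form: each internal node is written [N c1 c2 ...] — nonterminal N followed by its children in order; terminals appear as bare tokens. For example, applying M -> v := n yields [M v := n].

S
U
if cond then S
if cond then U
if cond then if cond then S
if cond then if cond then M
if cond then if cond then v := n

[S [U if cond then [S [U if cond then [S [M v := n]]]]]]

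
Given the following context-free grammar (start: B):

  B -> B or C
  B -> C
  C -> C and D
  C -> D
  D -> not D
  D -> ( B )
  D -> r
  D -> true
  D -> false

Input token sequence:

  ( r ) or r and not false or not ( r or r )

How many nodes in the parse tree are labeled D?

[B [B [B [C [D ( [B [C [D r]]] )]]] or [C [C [D r]] and [D not [D false]]]] or [C [D not [D ( [B [B [C [D r]]] or [C [D r]]] )]]]]

9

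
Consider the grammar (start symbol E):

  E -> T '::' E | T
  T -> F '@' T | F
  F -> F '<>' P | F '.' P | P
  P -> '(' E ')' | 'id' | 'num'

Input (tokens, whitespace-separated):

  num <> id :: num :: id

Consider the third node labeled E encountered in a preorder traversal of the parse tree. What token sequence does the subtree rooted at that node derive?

[E [T [F [F [P num]] <> [P id]]] :: [E [T [F [P num]]] :: [E [T [F [P id]]]]]]

id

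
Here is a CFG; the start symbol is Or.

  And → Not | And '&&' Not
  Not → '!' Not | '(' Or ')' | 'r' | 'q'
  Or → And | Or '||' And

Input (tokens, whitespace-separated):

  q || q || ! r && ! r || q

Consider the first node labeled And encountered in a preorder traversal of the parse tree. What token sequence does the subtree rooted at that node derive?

q

[Or [Or [Or [Or [And [Not q]]] || [And [Not q]]] || [And [And [Not ! [Not r]]] && [Not ! [Not r]]]] || [And [Not q]]]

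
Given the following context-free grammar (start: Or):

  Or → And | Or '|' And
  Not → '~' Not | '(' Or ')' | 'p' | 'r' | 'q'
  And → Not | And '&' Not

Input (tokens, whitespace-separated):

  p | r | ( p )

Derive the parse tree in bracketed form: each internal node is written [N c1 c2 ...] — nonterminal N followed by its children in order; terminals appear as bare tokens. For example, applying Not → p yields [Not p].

Or
Or | And
Or | And | And
And | And | And
Not | And | And
p | And | And
p | Not | And
p | r | And
p | r | Not
p | r | ( Or )
p | r | ( And )
p | r | ( Not )
p | r | ( p )

[Or [Or [Or [And [Not p]]] | [And [Not r]]] | [And [Not ( [Or [And [Not p]]] )]]]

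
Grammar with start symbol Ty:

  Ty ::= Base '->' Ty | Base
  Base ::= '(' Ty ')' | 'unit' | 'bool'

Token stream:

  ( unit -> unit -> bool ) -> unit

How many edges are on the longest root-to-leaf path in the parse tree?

[Ty [Base ( [Ty [Base unit] -> [Ty [Base unit] -> [Ty [Base bool]]]] )] -> [Ty [Base unit]]]

6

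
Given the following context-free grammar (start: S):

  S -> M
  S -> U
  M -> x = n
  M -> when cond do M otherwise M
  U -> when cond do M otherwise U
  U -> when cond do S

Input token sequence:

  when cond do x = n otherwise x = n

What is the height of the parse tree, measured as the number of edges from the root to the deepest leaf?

[S [M when cond do [M x = n] otherwise [M x = n]]]

3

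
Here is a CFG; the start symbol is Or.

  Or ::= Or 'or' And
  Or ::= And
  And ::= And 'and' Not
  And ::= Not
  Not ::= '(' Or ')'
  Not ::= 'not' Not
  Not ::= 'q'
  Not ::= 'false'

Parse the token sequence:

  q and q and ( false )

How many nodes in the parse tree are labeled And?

4

[Or [And [And [And [Not q]] and [Not q]] and [Not ( [Or [And [Not false]]] )]]]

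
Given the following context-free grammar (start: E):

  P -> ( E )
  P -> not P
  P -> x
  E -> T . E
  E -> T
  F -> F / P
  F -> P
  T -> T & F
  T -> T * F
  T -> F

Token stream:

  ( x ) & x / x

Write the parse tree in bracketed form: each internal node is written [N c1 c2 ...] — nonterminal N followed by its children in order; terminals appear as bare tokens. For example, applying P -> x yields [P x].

E
T
T & F
F & F
P & F
( E ) & F
( T ) & F
( F ) & F
( P ) & F
( x ) & F
( x ) & F / P
( x ) & P / P
( x ) & x / P
( x ) & x / x

[E [T [T [F [P ( [E [T [F [P x]]]] )]]] & [F [F [P x]] / [P x]]]]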